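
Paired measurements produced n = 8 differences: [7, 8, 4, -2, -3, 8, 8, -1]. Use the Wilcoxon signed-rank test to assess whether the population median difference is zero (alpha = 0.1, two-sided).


Step 1: Drop any zero differences (none here) and take |d_i|.
|d| = [7, 8, 4, 2, 3, 8, 8, 1]
Step 2: Midrank |d_i| (ties get averaged ranks).
ranks: |7|->5, |8|->7, |4|->4, |2|->2, |3|->3, |8|->7, |8|->7, |1|->1
Step 3: Attach original signs; sum ranks with positive sign and with negative sign.
W+ = 5 + 7 + 4 + 7 + 7 = 30
W- = 2 + 3 + 1 = 6
(Check: W+ + W- = 36 should equal n(n+1)/2 = 36.)
Step 4: Test statistic W = min(W+, W-) = 6.
Step 5: Ties in |d|, so use the tie-corrected normal approximation.
        E[W] = n(n+1)/4 = 8*9/4 = 18.
        Tie groups: |d|=8 (t=3); sum(t^3 - t) = 24.
        Var[W] = n(n+1)(2n+1)/24 - sum(t^3-t)/48 = 1224/24 - 24/48 = 50.5.
        z = (W - E[W]) / sqrt(Var[W]) = (6 - 18) / 7.1063 = -1.6886.
        Two-sided p = 2*Phi(z) = 0.091290.
Step 6: alpha = 0.1. reject H0.

W+ = 30, W- = 6, W = min = 6, p = 0.091290, reject H0.


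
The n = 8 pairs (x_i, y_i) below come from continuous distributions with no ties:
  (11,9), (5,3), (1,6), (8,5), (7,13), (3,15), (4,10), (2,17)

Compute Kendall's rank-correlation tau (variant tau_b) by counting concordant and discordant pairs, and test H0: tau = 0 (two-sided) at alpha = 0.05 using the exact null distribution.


Step 1: Enumerate the 28 unordered pairs (i,j) with i<j and classify each by sign(x_j-x_i) * sign(y_j-y_i).
  (1,2):dx=-6,dy=-6->C; (1,3):dx=-10,dy=-3->C; (1,4):dx=-3,dy=-4->C; (1,5):dx=-4,dy=+4->D
  (1,6):dx=-8,dy=+6->D; (1,7):dx=-7,dy=+1->D; (1,8):dx=-9,dy=+8->D; (2,3):dx=-4,dy=+3->D
  (2,4):dx=+3,dy=+2->C; (2,5):dx=+2,dy=+10->C; (2,6):dx=-2,dy=+12->D; (2,7):dx=-1,dy=+7->D
  (2,8):dx=-3,dy=+14->D; (3,4):dx=+7,dy=-1->D; (3,5):dx=+6,dy=+7->C; (3,6):dx=+2,dy=+9->C
  (3,7):dx=+3,dy=+4->C; (3,8):dx=+1,dy=+11->C; (4,5):dx=-1,dy=+8->D; (4,6):dx=-5,dy=+10->D
  (4,7):dx=-4,dy=+5->D; (4,8):dx=-6,dy=+12->D; (5,6):dx=-4,dy=+2->D; (5,7):dx=-3,dy=-3->C
  (5,8):dx=-5,dy=+4->D; (6,7):dx=+1,dy=-5->D; (6,8):dx=-1,dy=+2->D; (7,8):dx=-2,dy=+7->D
Step 2: C = 10, D = 18, total pairs = 28.
Step 3: tau = (C - D)/(n(n-1)/2) = (10 - 18)/28 = -0.285714.
Step 4: Exact two-sided p-value (enumerate n! = 40320 permutations of y under H0): p = 0.398760.
Step 5: alpha = 0.05. fail to reject H0.

tau_b = -0.2857 (C=10, D=18), p = 0.398760, fail to reject H0.


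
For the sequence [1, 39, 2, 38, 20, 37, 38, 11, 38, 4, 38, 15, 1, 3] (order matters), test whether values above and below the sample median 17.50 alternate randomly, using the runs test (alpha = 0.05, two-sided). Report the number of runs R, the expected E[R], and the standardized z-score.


Step 1: Compute median = 17.50; label A = above, B = below.
Labels in order: BABAAAABABABBB  (n_A = 7, n_B = 7)
Step 2: Count runs R = 9.
Step 3: Under H0 (random ordering), E[R] = 2*n_A*n_B/(n_A+n_B) + 1 = 2*7*7/14 + 1 = 8.0000.
        Var[R] = 2*n_A*n_B*(2*n_A*n_B - n_A - n_B) / ((n_A+n_B)^2 * (n_A+n_B-1)) = 8232/2548 = 3.2308.
        SD[R] = 1.7974.
Step 4: Continuity-corrected z = (R - 0.5 - E[R]) / SD[R] = (9 - 0.5 - 8.0000) / 1.7974 = 0.2782.
Step 5: Two-sided p-value via normal approximation = 2*(1 - Phi(|z|)) = 0.780879.
Step 6: alpha = 0.05. fail to reject H0.

R = 9, z = 0.2782, p = 0.780879, fail to reject H0.


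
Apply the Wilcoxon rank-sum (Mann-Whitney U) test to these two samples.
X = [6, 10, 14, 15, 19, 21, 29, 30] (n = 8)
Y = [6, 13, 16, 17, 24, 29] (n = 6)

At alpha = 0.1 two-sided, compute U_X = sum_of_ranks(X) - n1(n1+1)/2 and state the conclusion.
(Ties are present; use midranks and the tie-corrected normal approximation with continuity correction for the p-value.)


Step 1: Combine and sort all 14 observations; assign midranks.
sorted (value, group): (6,X), (6,Y), (10,X), (13,Y), (14,X), (15,X), (16,Y), (17,Y), (19,X), (21,X), (24,Y), (29,X), (29,Y), (30,X)
ranks: 6->1.5, 6->1.5, 10->3, 13->4, 14->5, 15->6, 16->7, 17->8, 19->9, 21->10, 24->11, 29->12.5, 29->12.5, 30->14
Step 2: Rank sum for X: R1 = 1.5 + 3 + 5 + 6 + 9 + 10 + 12.5 + 14 = 61.
Step 3: U_X = R1 - n1(n1+1)/2 = 61 - 8*9/2 = 61 - 36 = 25.
       U_Y = n1*n2 - U_X = 48 - 25 = 23.
Step 4: Ties are present, so use the tie-corrected normal approximation (with continuity correction) for the p-value.
Step 5: p-value = 0.948419; compare to alpha = 0.1. fail to reject H0.

U_X = 25, p = 0.948419, fail to reject H0 at alpha = 0.1.


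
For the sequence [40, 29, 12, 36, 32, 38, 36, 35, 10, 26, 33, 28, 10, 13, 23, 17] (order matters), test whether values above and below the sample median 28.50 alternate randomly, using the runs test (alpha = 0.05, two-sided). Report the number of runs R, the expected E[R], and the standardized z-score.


Step 1: Compute median = 28.50; label A = above, B = below.
Labels in order: AABAAAAABBABBBBB  (n_A = 8, n_B = 8)
Step 2: Count runs R = 6.
Step 3: Under H0 (random ordering), E[R] = 2*n_A*n_B/(n_A+n_B) + 1 = 2*8*8/16 + 1 = 9.0000.
        Var[R] = 2*n_A*n_B*(2*n_A*n_B - n_A - n_B) / ((n_A+n_B)^2 * (n_A+n_B-1)) = 14336/3840 = 3.7333.
        SD[R] = 1.9322.
Step 4: Continuity-corrected z = (R + 0.5 - E[R]) / SD[R] = (6 + 0.5 - 9.0000) / 1.9322 = -1.2939.
Step 5: Two-sided p-value via normal approximation = 2*(1 - Phi(|z|)) = 0.195709.
Step 6: alpha = 0.05. fail to reject H0.

R = 6, z = -1.2939, p = 0.195709, fail to reject H0.


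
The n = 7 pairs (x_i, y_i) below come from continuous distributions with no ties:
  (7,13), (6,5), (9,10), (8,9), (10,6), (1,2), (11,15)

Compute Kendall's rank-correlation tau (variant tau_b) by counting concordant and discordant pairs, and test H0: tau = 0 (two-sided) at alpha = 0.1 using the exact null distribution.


Step 1: Enumerate the 21 unordered pairs (i,j) with i<j and classify each by sign(x_j-x_i) * sign(y_j-y_i).
  (1,2):dx=-1,dy=-8->C; (1,3):dx=+2,dy=-3->D; (1,4):dx=+1,dy=-4->D; (1,5):dx=+3,dy=-7->D
  (1,6):dx=-6,dy=-11->C; (1,7):dx=+4,dy=+2->C; (2,3):dx=+3,dy=+5->C; (2,4):dx=+2,dy=+4->C
  (2,5):dx=+4,dy=+1->C; (2,6):dx=-5,dy=-3->C; (2,7):dx=+5,dy=+10->C; (3,4):dx=-1,dy=-1->C
  (3,5):dx=+1,dy=-4->D; (3,6):dx=-8,dy=-8->C; (3,7):dx=+2,dy=+5->C; (4,5):dx=+2,dy=-3->D
  (4,6):dx=-7,dy=-7->C; (4,7):dx=+3,dy=+6->C; (5,6):dx=-9,dy=-4->C; (5,7):dx=+1,dy=+9->C
  (6,7):dx=+10,dy=+13->C
Step 2: C = 16, D = 5, total pairs = 21.
Step 3: tau = (C - D)/(n(n-1)/2) = (16 - 5)/21 = 0.523810.
Step 4: Exact two-sided p-value (enumerate n! = 5040 permutations of y under H0): p = 0.136111.
Step 5: alpha = 0.1. fail to reject H0.

tau_b = 0.5238 (C=16, D=5), p = 0.136111, fail to reject H0.


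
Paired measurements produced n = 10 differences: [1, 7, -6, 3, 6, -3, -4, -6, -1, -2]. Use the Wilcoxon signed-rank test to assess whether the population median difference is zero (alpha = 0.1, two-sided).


Step 1: Drop any zero differences (none here) and take |d_i|.
|d| = [1, 7, 6, 3, 6, 3, 4, 6, 1, 2]
Step 2: Midrank |d_i| (ties get averaged ranks).
ranks: |1|->1.5, |7|->10, |6|->8, |3|->4.5, |6|->8, |3|->4.5, |4|->6, |6|->8, |1|->1.5, |2|->3
Step 3: Attach original signs; sum ranks with positive sign and with negative sign.
W+ = 1.5 + 10 + 4.5 + 8 = 24
W- = 8 + 4.5 + 6 + 8 + 1.5 + 3 = 31
(Check: W+ + W- = 55 should equal n(n+1)/2 = 55.)
Step 4: Test statistic W = min(W+, W-) = 24.
Step 5: Ties in |d|, so use the tie-corrected normal approximation.
        E[W] = n(n+1)/4 = 10*11/4 = 27.5.
        Tie groups: |d|=1 (t=2), |d|=3 (t=2), |d|=6 (t=3); sum(t^3 - t) = 36.
        Var[W] = n(n+1)(2n+1)/24 - sum(t^3-t)/48 = 2310/24 - 36/48 = 95.5.
        z = (W - E[W]) / sqrt(Var[W]) = (24 - 27.5) / 9.7724 = -0.3582.
        Two-sided p = 2*Phi(z) = 0.720230.
Step 6: alpha = 0.1. fail to reject H0.

W+ = 24, W- = 31, W = min = 24, p = 0.720230, fail to reject H0.


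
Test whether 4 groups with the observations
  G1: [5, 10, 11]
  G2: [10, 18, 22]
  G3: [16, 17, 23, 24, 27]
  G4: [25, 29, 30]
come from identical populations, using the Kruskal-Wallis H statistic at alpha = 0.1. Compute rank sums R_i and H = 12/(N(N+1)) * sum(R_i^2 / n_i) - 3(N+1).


Step 1: Combine all N = 14 observations and assign midranks.
sorted (value, group, rank): (5,G1,1), (10,G1,2.5), (10,G2,2.5), (11,G1,4), (16,G3,5), (17,G3,6), (18,G2,7), (22,G2,8), (23,G3,9), (24,G3,10), (25,G4,11), (27,G3,12), (29,G4,13), (30,G4,14)
Step 2: Sum ranks within each group.
R_1 = 7.5 (n_1 = 3)
R_2 = 17.5 (n_2 = 3)
R_3 = 42 (n_3 = 5)
R_4 = 38 (n_4 = 3)
Step 3: H = 12/(N(N+1)) * sum(R_i^2/n_i) - 3(N+1)
     = 12/(14*15) * (7.5^2/3 + 17.5^2/3 + 42^2/5 + 38^2/3) - 3*15
     = 0.057143 * 954.967 - 45
     = 9.569524.
Step 4: Ties present; correction factor C = 1 - 6/(14^3 - 14) = 0.997802. Corrected H = 9.569524 / 0.997802 = 9.590602.
Step 5: Under H0, H ~ chi^2(3); p-value = 0.022387.
Step 6: alpha = 0.1. reject H0.

H = 9.5906, df = 3, p = 0.022387, reject H0.


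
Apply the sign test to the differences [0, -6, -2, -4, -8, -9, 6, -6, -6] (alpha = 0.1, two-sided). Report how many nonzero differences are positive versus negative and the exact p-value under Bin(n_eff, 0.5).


Step 1: Discard zero differences. Original n = 9; n_eff = number of nonzero differences = 8.
Nonzero differences (with sign): -6, -2, -4, -8, -9, +6, -6, -6
Step 2: Count signs: positive = 1, negative = 7.
Step 3: Under H0: P(positive) = 0.5, so the number of positives S ~ Bin(8, 0.5).
Step 4: Two-sided exact p-value = sum of Bin(8,0.5) probabilities at or below the observed probability = 0.070312.
Step 5: alpha = 0.1. reject H0.

n_eff = 8, pos = 1, neg = 7, p = 0.070312, reject H0.


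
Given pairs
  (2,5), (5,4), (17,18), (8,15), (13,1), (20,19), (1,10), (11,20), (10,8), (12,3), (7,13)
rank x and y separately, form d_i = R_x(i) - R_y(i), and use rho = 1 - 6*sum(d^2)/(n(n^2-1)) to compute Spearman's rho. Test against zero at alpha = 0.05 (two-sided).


Step 1: Rank x and y separately (midranks; no ties here).
rank(x): 2->2, 5->3, 17->10, 8->5, 13->9, 20->11, 1->1, 11->7, 10->6, 12->8, 7->4
rank(y): 5->4, 4->3, 18->9, 15->8, 1->1, 19->10, 10->6, 20->11, 8->5, 3->2, 13->7
Step 2: d_i = R_x(i) - R_y(i); compute d_i^2.
  (2-4)^2=4, (3-3)^2=0, (10-9)^2=1, (5-8)^2=9, (9-1)^2=64, (11-10)^2=1, (1-6)^2=25, (7-11)^2=16, (6-5)^2=1, (8-2)^2=36, (4-7)^2=9
sum(d^2) = 166.
Step 3: rho = 1 - 6*166 / (11*(11^2 - 1)) = 1 - 996/1320 = 0.245455.
Step 4: Under H0, t = rho * sqrt((n-2)/(1-rho^2)) = 0.7596 ~ t(9).
Step 5: Two-sided p-value from the t-distribution with 9 df = 0.466922.
Step 6: alpha = 0.05. fail to reject H0.

rho = 0.2455, p = 0.466922, fail to reject H0 at alpha = 0.05.


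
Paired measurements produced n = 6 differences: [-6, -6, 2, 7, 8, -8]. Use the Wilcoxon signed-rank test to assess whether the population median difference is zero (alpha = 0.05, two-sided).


Step 1: Drop any zero differences (none here) and take |d_i|.
|d| = [6, 6, 2, 7, 8, 8]
Step 2: Midrank |d_i| (ties get averaged ranks).
ranks: |6|->2.5, |6|->2.5, |2|->1, |7|->4, |8|->5.5, |8|->5.5
Step 3: Attach original signs; sum ranks with positive sign and with negative sign.
W+ = 1 + 4 + 5.5 = 10.5
W- = 2.5 + 2.5 + 5.5 = 10.5
(Check: W+ + W- = 21 should equal n(n+1)/2 = 21.)
Step 4: Test statistic W = min(W+, W-) = 10.5.
Step 5: Ties in |d|, so use the tie-corrected normal approximation.
        E[W] = n(n+1)/4 = 6*7/4 = 10.5.
        Tie groups: |d|=6 (t=2), |d|=8 (t=2); sum(t^3 - t) = 12.
        Var[W] = n(n+1)(2n+1)/24 - sum(t^3-t)/48 = 546/24 - 12/48 = 22.5.
        z = (W - E[W]) / sqrt(Var[W]) = (10.5 - 10.5) / 4.7434 = 0.0000.
        Two-sided p = 2*Phi(z) = 1.000000.
Step 6: alpha = 0.05. fail to reject H0.

W+ = 10.5, W- = 10.5, W = min = 10.5, p = 1.000000, fail to reject H0.


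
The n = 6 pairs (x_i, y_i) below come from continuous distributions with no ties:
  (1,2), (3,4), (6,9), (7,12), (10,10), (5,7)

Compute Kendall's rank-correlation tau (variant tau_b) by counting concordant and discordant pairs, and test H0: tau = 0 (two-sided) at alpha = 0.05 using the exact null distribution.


Step 1: Enumerate the 15 unordered pairs (i,j) with i<j and classify each by sign(x_j-x_i) * sign(y_j-y_i).
  (1,2):dx=+2,dy=+2->C; (1,3):dx=+5,dy=+7->C; (1,4):dx=+6,dy=+10->C; (1,5):dx=+9,dy=+8->C
  (1,6):dx=+4,dy=+5->C; (2,3):dx=+3,dy=+5->C; (2,4):dx=+4,dy=+8->C; (2,5):dx=+7,dy=+6->C
  (2,6):dx=+2,dy=+3->C; (3,4):dx=+1,dy=+3->C; (3,5):dx=+4,dy=+1->C; (3,6):dx=-1,dy=-2->C
  (4,5):dx=+3,dy=-2->D; (4,6):dx=-2,dy=-5->C; (5,6):dx=-5,dy=-3->C
Step 2: C = 14, D = 1, total pairs = 15.
Step 3: tau = (C - D)/(n(n-1)/2) = (14 - 1)/15 = 0.866667.
Step 4: Exact two-sided p-value (enumerate n! = 720 permutations of y under H0): p = 0.016667.
Step 5: alpha = 0.05. reject H0.

tau_b = 0.8667 (C=14, D=1), p = 0.016667, reject H0.


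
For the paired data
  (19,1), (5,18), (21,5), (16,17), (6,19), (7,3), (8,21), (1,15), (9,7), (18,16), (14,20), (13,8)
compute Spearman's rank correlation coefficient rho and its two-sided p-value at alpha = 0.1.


Step 1: Rank x and y separately (midranks; no ties here).
rank(x): 19->11, 5->2, 21->12, 16->9, 6->3, 7->4, 8->5, 1->1, 9->6, 18->10, 14->8, 13->7
rank(y): 1->1, 18->9, 5->3, 17->8, 19->10, 3->2, 21->12, 15->6, 7->4, 16->7, 20->11, 8->5
Step 2: d_i = R_x(i) - R_y(i); compute d_i^2.
  (11-1)^2=100, (2-9)^2=49, (12-3)^2=81, (9-8)^2=1, (3-10)^2=49, (4-2)^2=4, (5-12)^2=49, (1-6)^2=25, (6-4)^2=4, (10-7)^2=9, (8-11)^2=9, (7-5)^2=4
sum(d^2) = 384.
Step 3: rho = 1 - 6*384 / (12*(12^2 - 1)) = 1 - 2304/1716 = -0.342657.
Step 4: Under H0, t = rho * sqrt((n-2)/(1-rho^2)) = -1.1534 ~ t(10).
Step 5: Two-sided p-value from the t-distribution with 10 df = 0.275567.
Step 6: alpha = 0.1. fail to reject H0.

rho = -0.3427, p = 0.275567, fail to reject H0 at alpha = 0.1.


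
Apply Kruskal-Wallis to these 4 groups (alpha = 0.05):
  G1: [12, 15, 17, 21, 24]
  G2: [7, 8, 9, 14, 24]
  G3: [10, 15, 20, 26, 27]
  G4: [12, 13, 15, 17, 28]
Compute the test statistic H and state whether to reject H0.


Step 1: Combine all N = 20 observations and assign midranks.
sorted (value, group, rank): (7,G2,1), (8,G2,2), (9,G2,3), (10,G3,4), (12,G1,5.5), (12,G4,5.5), (13,G4,7), (14,G2,8), (15,G1,10), (15,G3,10), (15,G4,10), (17,G1,12.5), (17,G4,12.5), (20,G3,14), (21,G1,15), (24,G1,16.5), (24,G2,16.5), (26,G3,18), (27,G3,19), (28,G4,20)
Step 2: Sum ranks within each group.
R_1 = 59.5 (n_1 = 5)
R_2 = 30.5 (n_2 = 5)
R_3 = 65 (n_3 = 5)
R_4 = 55 (n_4 = 5)
Step 3: H = 12/(N(N+1)) * sum(R_i^2/n_i) - 3(N+1)
     = 12/(20*21) * (59.5^2/5 + 30.5^2/5 + 65^2/5 + 55^2/5) - 3*21
     = 0.028571 * 2344.1 - 63
     = 3.974286.
Step 4: Ties present; correction factor C = 1 - 42/(20^3 - 20) = 0.994737. Corrected H = 3.974286 / 0.994737 = 3.995314.
Step 5: Under H0, H ~ chi^2(3); p-value = 0.261971.
Step 6: alpha = 0.05. fail to reject H0.

H = 3.9953, df = 3, p = 0.261971, fail to reject H0.


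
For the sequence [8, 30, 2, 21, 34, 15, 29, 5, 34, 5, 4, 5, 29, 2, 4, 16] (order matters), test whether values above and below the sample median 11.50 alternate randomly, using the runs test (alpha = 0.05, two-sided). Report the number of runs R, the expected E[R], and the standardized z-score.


Step 1: Compute median = 11.50; label A = above, B = below.
Labels in order: BABAAAABABBBABBA  (n_A = 8, n_B = 8)
Step 2: Count runs R = 10.
Step 3: Under H0 (random ordering), E[R] = 2*n_A*n_B/(n_A+n_B) + 1 = 2*8*8/16 + 1 = 9.0000.
        Var[R] = 2*n_A*n_B*(2*n_A*n_B - n_A - n_B) / ((n_A+n_B)^2 * (n_A+n_B-1)) = 14336/3840 = 3.7333.
        SD[R] = 1.9322.
Step 4: Continuity-corrected z = (R - 0.5 - E[R]) / SD[R] = (10 - 0.5 - 9.0000) / 1.9322 = 0.2588.
Step 5: Two-sided p-value via normal approximation = 2*(1 - Phi(|z|)) = 0.795809.
Step 6: alpha = 0.05. fail to reject H0.

R = 10, z = 0.2588, p = 0.795809, fail to reject H0.


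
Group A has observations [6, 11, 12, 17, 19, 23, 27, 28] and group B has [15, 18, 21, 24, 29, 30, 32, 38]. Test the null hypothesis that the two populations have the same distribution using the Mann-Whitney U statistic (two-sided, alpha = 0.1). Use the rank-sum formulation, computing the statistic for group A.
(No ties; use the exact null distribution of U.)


Step 1: Combine and sort all 16 observations; assign midranks.
sorted (value, group): (6,X), (11,X), (12,X), (15,Y), (17,X), (18,Y), (19,X), (21,Y), (23,X), (24,Y), (27,X), (28,X), (29,Y), (30,Y), (32,Y), (38,Y)
ranks: 6->1, 11->2, 12->3, 15->4, 17->5, 18->6, 19->7, 21->8, 23->9, 24->10, 27->11, 28->12, 29->13, 30->14, 32->15, 38->16
Step 2: Rank sum for X: R1 = 1 + 2 + 3 + 5 + 7 + 9 + 11 + 12 = 50.
Step 3: U_X = R1 - n1(n1+1)/2 = 50 - 8*9/2 = 50 - 36 = 14.
       U_Y = n1*n2 - U_X = 64 - 14 = 50.
Step 4: No ties, so the exact null distribution of U (based on enumerating the C(16,8) = 12870 equally likely rank assignments) gives the two-sided p-value.
Step 5: p-value = 0.064957; compare to alpha = 0.1. reject H0.

U_X = 14, p = 0.064957, reject H0 at alpha = 0.1.


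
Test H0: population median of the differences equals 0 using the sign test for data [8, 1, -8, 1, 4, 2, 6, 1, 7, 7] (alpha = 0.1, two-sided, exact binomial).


Step 1: Discard zero differences. Original n = 10; n_eff = number of nonzero differences = 10.
Nonzero differences (with sign): +8, +1, -8, +1, +4, +2, +6, +1, +7, +7
Step 2: Count signs: positive = 9, negative = 1.
Step 3: Under H0: P(positive) = 0.5, so the number of positives S ~ Bin(10, 0.5).
Step 4: Two-sided exact p-value = sum of Bin(10,0.5) probabilities at or below the observed probability = 0.021484.
Step 5: alpha = 0.1. reject H0.

n_eff = 10, pos = 9, neg = 1, p = 0.021484, reject H0.


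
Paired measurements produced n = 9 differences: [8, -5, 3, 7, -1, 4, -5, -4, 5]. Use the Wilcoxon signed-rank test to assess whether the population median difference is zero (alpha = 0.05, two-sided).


Step 1: Drop any zero differences (none here) and take |d_i|.
|d| = [8, 5, 3, 7, 1, 4, 5, 4, 5]
Step 2: Midrank |d_i| (ties get averaged ranks).
ranks: |8|->9, |5|->6, |3|->2, |7|->8, |1|->1, |4|->3.5, |5|->6, |4|->3.5, |5|->6
Step 3: Attach original signs; sum ranks with positive sign and with negative sign.
W+ = 9 + 2 + 8 + 3.5 + 6 = 28.5
W- = 6 + 1 + 6 + 3.5 = 16.5
(Check: W+ + W- = 45 should equal n(n+1)/2 = 45.)
Step 4: Test statistic W = min(W+, W-) = 16.5.
Step 5: Ties in |d|, so use the tie-corrected normal approximation.
        E[W] = n(n+1)/4 = 9*10/4 = 22.5.
        Tie groups: |d|=4 (t=2), |d|=5 (t=3); sum(t^3 - t) = 30.
        Var[W] = n(n+1)(2n+1)/24 - sum(t^3-t)/48 = 1710/24 - 30/48 = 70.625.
        z = (W - E[W]) / sqrt(Var[W]) = (16.5 - 22.5) / 8.4039 = -0.7140.
        Two-sided p = 2*Phi(z) = 0.475254.
Step 6: alpha = 0.05. fail to reject H0.

W+ = 28.5, W- = 16.5, W = min = 16.5, p = 0.475254, fail to reject H0.


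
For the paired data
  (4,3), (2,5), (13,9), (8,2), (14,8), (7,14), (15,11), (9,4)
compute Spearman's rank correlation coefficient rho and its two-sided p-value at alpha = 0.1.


Step 1: Rank x and y separately (midranks; no ties here).
rank(x): 4->2, 2->1, 13->6, 8->4, 14->7, 7->3, 15->8, 9->5
rank(y): 3->2, 5->4, 9->6, 2->1, 8->5, 14->8, 11->7, 4->3
Step 2: d_i = R_x(i) - R_y(i); compute d_i^2.
  (2-2)^2=0, (1-4)^2=9, (6-6)^2=0, (4-1)^2=9, (7-5)^2=4, (3-8)^2=25, (8-7)^2=1, (5-3)^2=4
sum(d^2) = 52.
Step 3: rho = 1 - 6*52 / (8*(8^2 - 1)) = 1 - 312/504 = 0.380952.
Step 4: Under H0, t = rho * sqrt((n-2)/(1-rho^2)) = 1.0092 ~ t(6).
Step 5: Two-sided p-value from the t-distribution with 6 df = 0.351813.
Step 6: alpha = 0.1. fail to reject H0.

rho = 0.3810, p = 0.351813, fail to reject H0 at alpha = 0.1.


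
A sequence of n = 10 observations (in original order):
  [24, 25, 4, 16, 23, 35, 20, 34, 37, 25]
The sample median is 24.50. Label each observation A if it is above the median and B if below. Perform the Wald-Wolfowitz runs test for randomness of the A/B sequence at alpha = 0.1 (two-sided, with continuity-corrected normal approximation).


Step 1: Compute median = 24.50; label A = above, B = below.
Labels in order: BABBBABAAA  (n_A = 5, n_B = 5)
Step 2: Count runs R = 6.
Step 3: Under H0 (random ordering), E[R] = 2*n_A*n_B/(n_A+n_B) + 1 = 2*5*5/10 + 1 = 6.0000.
        Var[R] = 2*n_A*n_B*(2*n_A*n_B - n_A - n_B) / ((n_A+n_B)^2 * (n_A+n_B-1)) = 2000/900 = 2.2222.
        SD[R] = 1.4907.
Step 4: R = E[R], so z = 0 with no continuity correction.
Step 5: Two-sided p-value via normal approximation = 2*(1 - Phi(|z|)) = 1.000000.
Step 6: alpha = 0.1. fail to reject H0.

R = 6, z = 0.0000, p = 1.000000, fail to reject H0.


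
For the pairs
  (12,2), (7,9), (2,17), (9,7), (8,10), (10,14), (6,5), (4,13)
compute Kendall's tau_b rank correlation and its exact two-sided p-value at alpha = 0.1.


Step 1: Enumerate the 28 unordered pairs (i,j) with i<j and classify each by sign(x_j-x_i) * sign(y_j-y_i).
  (1,2):dx=-5,dy=+7->D; (1,3):dx=-10,dy=+15->D; (1,4):dx=-3,dy=+5->D; (1,5):dx=-4,dy=+8->D
  (1,6):dx=-2,dy=+12->D; (1,7):dx=-6,dy=+3->D; (1,8):dx=-8,dy=+11->D; (2,3):dx=-5,dy=+8->D
  (2,4):dx=+2,dy=-2->D; (2,5):dx=+1,dy=+1->C; (2,6):dx=+3,dy=+5->C; (2,7):dx=-1,dy=-4->C
  (2,8):dx=-3,dy=+4->D; (3,4):dx=+7,dy=-10->D; (3,5):dx=+6,dy=-7->D; (3,6):dx=+8,dy=-3->D
  (3,7):dx=+4,dy=-12->D; (3,8):dx=+2,dy=-4->D; (4,5):dx=-1,dy=+3->D; (4,6):dx=+1,dy=+7->C
  (4,7):dx=-3,dy=-2->C; (4,8):dx=-5,dy=+6->D; (5,6):dx=+2,dy=+4->C; (5,7):dx=-2,dy=-5->C
  (5,8):dx=-4,dy=+3->D; (6,7):dx=-4,dy=-9->C; (6,8):dx=-6,dy=-1->C; (7,8):dx=-2,dy=+8->D
Step 2: C = 9, D = 19, total pairs = 28.
Step 3: tau = (C - D)/(n(n-1)/2) = (9 - 19)/28 = -0.357143.
Step 4: Exact two-sided p-value (enumerate n! = 40320 permutations of y under H0): p = 0.275099.
Step 5: alpha = 0.1. fail to reject H0.

tau_b = -0.3571 (C=9, D=19), p = 0.275099, fail to reject H0.


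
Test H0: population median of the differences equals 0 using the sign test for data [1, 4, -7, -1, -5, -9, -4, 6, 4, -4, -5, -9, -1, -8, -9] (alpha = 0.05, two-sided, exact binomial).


Step 1: Discard zero differences. Original n = 15; n_eff = number of nonzero differences = 15.
Nonzero differences (with sign): +1, +4, -7, -1, -5, -9, -4, +6, +4, -4, -5, -9, -1, -8, -9
Step 2: Count signs: positive = 4, negative = 11.
Step 3: Under H0: P(positive) = 0.5, so the number of positives S ~ Bin(15, 0.5).
Step 4: Two-sided exact p-value = sum of Bin(15,0.5) probabilities at or below the observed probability = 0.118469.
Step 5: alpha = 0.05. fail to reject H0.

n_eff = 15, pos = 4, neg = 11, p = 0.118469, fail to reject H0.


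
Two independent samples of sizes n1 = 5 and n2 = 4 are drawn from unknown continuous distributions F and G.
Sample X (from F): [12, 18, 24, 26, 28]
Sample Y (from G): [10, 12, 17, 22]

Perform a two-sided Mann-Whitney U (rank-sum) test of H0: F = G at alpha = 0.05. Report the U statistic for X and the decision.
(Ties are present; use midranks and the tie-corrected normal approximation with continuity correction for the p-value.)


Step 1: Combine and sort all 9 observations; assign midranks.
sorted (value, group): (10,Y), (12,X), (12,Y), (17,Y), (18,X), (22,Y), (24,X), (26,X), (28,X)
ranks: 10->1, 12->2.5, 12->2.5, 17->4, 18->5, 22->6, 24->7, 26->8, 28->9
Step 2: Rank sum for X: R1 = 2.5 + 5 + 7 + 8 + 9 = 31.5.
Step 3: U_X = R1 - n1(n1+1)/2 = 31.5 - 5*6/2 = 31.5 - 15 = 16.5.
       U_Y = n1*n2 - U_X = 20 - 16.5 = 3.5.
Step 4: Ties are present, so use the tie-corrected normal approximation (with continuity correction) for the p-value.
Step 5: p-value = 0.139983; compare to alpha = 0.05. fail to reject H0.

U_X = 16.5, p = 0.139983, fail to reject H0 at alpha = 0.05.


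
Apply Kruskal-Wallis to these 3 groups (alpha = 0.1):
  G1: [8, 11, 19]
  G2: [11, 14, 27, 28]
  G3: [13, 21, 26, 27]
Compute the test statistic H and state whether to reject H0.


Step 1: Combine all N = 11 observations and assign midranks.
sorted (value, group, rank): (8,G1,1), (11,G1,2.5), (11,G2,2.5), (13,G3,4), (14,G2,5), (19,G1,6), (21,G3,7), (26,G3,8), (27,G2,9.5), (27,G3,9.5), (28,G2,11)
Step 2: Sum ranks within each group.
R_1 = 9.5 (n_1 = 3)
R_2 = 28 (n_2 = 4)
R_3 = 28.5 (n_3 = 4)
Step 3: H = 12/(N(N+1)) * sum(R_i^2/n_i) - 3(N+1)
     = 12/(11*12) * (9.5^2/3 + 28^2/4 + 28.5^2/4) - 3*12
     = 0.090909 * 429.146 - 36
     = 3.013258.
Step 4: Ties present; correction factor C = 1 - 12/(11^3 - 11) = 0.990909. Corrected H = 3.013258 / 0.990909 = 3.040902.
Step 5: Under H0, H ~ chi^2(2); p-value = 0.218613.
Step 6: alpha = 0.1. fail to reject H0.

H = 3.0409, df = 2, p = 0.218613, fail to reject H0.


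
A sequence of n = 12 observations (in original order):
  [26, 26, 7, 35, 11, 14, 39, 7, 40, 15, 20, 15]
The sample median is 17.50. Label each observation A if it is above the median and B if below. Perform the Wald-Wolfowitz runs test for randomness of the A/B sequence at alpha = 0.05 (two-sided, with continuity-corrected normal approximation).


Step 1: Compute median = 17.50; label A = above, B = below.
Labels in order: AABABBABABAB  (n_A = 6, n_B = 6)
Step 2: Count runs R = 10.
Step 3: Under H0 (random ordering), E[R] = 2*n_A*n_B/(n_A+n_B) + 1 = 2*6*6/12 + 1 = 7.0000.
        Var[R] = 2*n_A*n_B*(2*n_A*n_B - n_A - n_B) / ((n_A+n_B)^2 * (n_A+n_B-1)) = 4320/1584 = 2.7273.
        SD[R] = 1.6514.
Step 4: Continuity-corrected z = (R - 0.5 - E[R]) / SD[R] = (10 - 0.5 - 7.0000) / 1.6514 = 1.5138.
Step 5: Two-sided p-value via normal approximation = 2*(1 - Phi(|z|)) = 0.130070.
Step 6: alpha = 0.05. fail to reject H0.

R = 10, z = 1.5138, p = 0.130070, fail to reject H0.


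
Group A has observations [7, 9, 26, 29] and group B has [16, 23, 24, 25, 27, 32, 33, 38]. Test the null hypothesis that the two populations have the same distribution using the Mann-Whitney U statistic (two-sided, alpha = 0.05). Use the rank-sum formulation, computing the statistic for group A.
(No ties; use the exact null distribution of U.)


Step 1: Combine and sort all 12 observations; assign midranks.
sorted (value, group): (7,X), (9,X), (16,Y), (23,Y), (24,Y), (25,Y), (26,X), (27,Y), (29,X), (32,Y), (33,Y), (38,Y)
ranks: 7->1, 9->2, 16->3, 23->4, 24->5, 25->6, 26->7, 27->8, 29->9, 32->10, 33->11, 38->12
Step 2: Rank sum for X: R1 = 1 + 2 + 7 + 9 = 19.
Step 3: U_X = R1 - n1(n1+1)/2 = 19 - 4*5/2 = 19 - 10 = 9.
       U_Y = n1*n2 - U_X = 32 - 9 = 23.
Step 4: No ties, so the exact null distribution of U (based on enumerating the C(12,4) = 495 equally likely rank assignments) gives the two-sided p-value.
Step 5: p-value = 0.282828; compare to alpha = 0.05. fail to reject H0.

U_X = 9, p = 0.282828, fail to reject H0 at alpha = 0.05.


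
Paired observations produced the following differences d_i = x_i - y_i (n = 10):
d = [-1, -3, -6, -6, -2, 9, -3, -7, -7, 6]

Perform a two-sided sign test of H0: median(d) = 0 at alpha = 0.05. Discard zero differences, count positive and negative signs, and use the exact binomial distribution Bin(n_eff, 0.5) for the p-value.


Step 1: Discard zero differences. Original n = 10; n_eff = number of nonzero differences = 10.
Nonzero differences (with sign): -1, -3, -6, -6, -2, +9, -3, -7, -7, +6
Step 2: Count signs: positive = 2, negative = 8.
Step 3: Under H0: P(positive) = 0.5, so the number of positives S ~ Bin(10, 0.5).
Step 4: Two-sided exact p-value = sum of Bin(10,0.5) probabilities at or below the observed probability = 0.109375.
Step 5: alpha = 0.05. fail to reject H0.

n_eff = 10, pos = 2, neg = 8, p = 0.109375, fail to reject H0.


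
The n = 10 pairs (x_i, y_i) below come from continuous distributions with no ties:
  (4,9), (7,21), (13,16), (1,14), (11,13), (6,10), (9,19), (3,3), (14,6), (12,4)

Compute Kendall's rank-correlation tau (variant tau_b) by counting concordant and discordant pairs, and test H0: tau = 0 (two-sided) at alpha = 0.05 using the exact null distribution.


Step 1: Enumerate the 45 unordered pairs (i,j) with i<j and classify each by sign(x_j-x_i) * sign(y_j-y_i).
  (1,2):dx=+3,dy=+12->C; (1,3):dx=+9,dy=+7->C; (1,4):dx=-3,dy=+5->D; (1,5):dx=+7,dy=+4->C
  (1,6):dx=+2,dy=+1->C; (1,7):dx=+5,dy=+10->C; (1,8):dx=-1,dy=-6->C; (1,9):dx=+10,dy=-3->D
  (1,10):dx=+8,dy=-5->D; (2,3):dx=+6,dy=-5->D; (2,4):dx=-6,dy=-7->C; (2,5):dx=+4,dy=-8->D
  (2,6):dx=-1,dy=-11->C; (2,7):dx=+2,dy=-2->D; (2,8):dx=-4,dy=-18->C; (2,9):dx=+7,dy=-15->D
  (2,10):dx=+5,dy=-17->D; (3,4):dx=-12,dy=-2->C; (3,5):dx=-2,dy=-3->C; (3,6):dx=-7,dy=-6->C
  (3,7):dx=-4,dy=+3->D; (3,8):dx=-10,dy=-13->C; (3,9):dx=+1,dy=-10->D; (3,10):dx=-1,dy=-12->C
  (4,5):dx=+10,dy=-1->D; (4,6):dx=+5,dy=-4->D; (4,7):dx=+8,dy=+5->C; (4,8):dx=+2,dy=-11->D
  (4,9):dx=+13,dy=-8->D; (4,10):dx=+11,dy=-10->D; (5,6):dx=-5,dy=-3->C; (5,7):dx=-2,dy=+6->D
  (5,8):dx=-8,dy=-10->C; (5,9):dx=+3,dy=-7->D; (5,10):dx=+1,dy=-9->D; (6,7):dx=+3,dy=+9->C
  (6,8):dx=-3,dy=-7->C; (6,9):dx=+8,dy=-4->D; (6,10):dx=+6,dy=-6->D; (7,8):dx=-6,dy=-16->C
  (7,9):dx=+5,dy=-13->D; (7,10):dx=+3,dy=-15->D; (8,9):dx=+11,dy=+3->C; (8,10):dx=+9,dy=+1->C
  (9,10):dx=-2,dy=-2->C
Step 2: C = 23, D = 22, total pairs = 45.
Step 3: tau = (C - D)/(n(n-1)/2) = (23 - 22)/45 = 0.022222.
Step 4: Exact two-sided p-value (enumerate n! = 3628800 permutations of y under H0): p = 1.000000.
Step 5: alpha = 0.05. fail to reject H0.

tau_b = 0.0222 (C=23, D=22), p = 1.000000, fail to reject H0.


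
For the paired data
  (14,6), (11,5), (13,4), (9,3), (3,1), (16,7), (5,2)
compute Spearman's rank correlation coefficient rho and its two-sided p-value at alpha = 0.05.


Step 1: Rank x and y separately (midranks; no ties here).
rank(x): 14->6, 11->4, 13->5, 9->3, 3->1, 16->7, 5->2
rank(y): 6->6, 5->5, 4->4, 3->3, 1->1, 7->7, 2->2
Step 2: d_i = R_x(i) - R_y(i); compute d_i^2.
  (6-6)^2=0, (4-5)^2=1, (5-4)^2=1, (3-3)^2=0, (1-1)^2=0, (7-7)^2=0, (2-2)^2=0
sum(d^2) = 2.
Step 3: rho = 1 - 6*2 / (7*(7^2 - 1)) = 1 - 12/336 = 0.964286.
Step 4: Under H0, t = rho * sqrt((n-2)/(1-rho^2)) = 8.1408 ~ t(5).
Step 5: Two-sided p-value from the t-distribution with 5 df = 0.000454.
Step 6: alpha = 0.05. reject H0.

rho = 0.9643, p = 0.000454, reject H0 at alpha = 0.05.


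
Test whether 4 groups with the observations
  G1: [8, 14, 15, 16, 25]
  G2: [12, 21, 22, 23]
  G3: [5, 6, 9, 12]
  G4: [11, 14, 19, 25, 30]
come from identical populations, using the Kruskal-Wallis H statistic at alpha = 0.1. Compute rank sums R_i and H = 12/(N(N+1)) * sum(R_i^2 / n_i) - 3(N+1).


Step 1: Combine all N = 18 observations and assign midranks.
sorted (value, group, rank): (5,G3,1), (6,G3,2), (8,G1,3), (9,G3,4), (11,G4,5), (12,G2,6.5), (12,G3,6.5), (14,G1,8.5), (14,G4,8.5), (15,G1,10), (16,G1,11), (19,G4,12), (21,G2,13), (22,G2,14), (23,G2,15), (25,G1,16.5), (25,G4,16.5), (30,G4,18)
Step 2: Sum ranks within each group.
R_1 = 49 (n_1 = 5)
R_2 = 48.5 (n_2 = 4)
R_3 = 13.5 (n_3 = 4)
R_4 = 60 (n_4 = 5)
Step 3: H = 12/(N(N+1)) * sum(R_i^2/n_i) - 3(N+1)
     = 12/(18*19) * (49^2/5 + 48.5^2/4 + 13.5^2/4 + 60^2/5) - 3*19
     = 0.035088 * 1833.83 - 57
     = 7.344737.
Step 4: Ties present; correction factor C = 1 - 18/(18^3 - 18) = 0.996904. Corrected H = 7.344737 / 0.996904 = 7.367547.
Step 5: Under H0, H ~ chi^2(3); p-value = 0.061061.
Step 6: alpha = 0.1. reject H0.

H = 7.3675, df = 3, p = 0.061061, reject H0.


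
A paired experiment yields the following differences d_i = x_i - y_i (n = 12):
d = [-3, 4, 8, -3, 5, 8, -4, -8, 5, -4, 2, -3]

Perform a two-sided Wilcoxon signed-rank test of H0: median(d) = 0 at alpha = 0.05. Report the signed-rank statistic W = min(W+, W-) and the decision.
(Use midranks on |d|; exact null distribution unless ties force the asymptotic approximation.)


Step 1: Drop any zero differences (none here) and take |d_i|.
|d| = [3, 4, 8, 3, 5, 8, 4, 8, 5, 4, 2, 3]
Step 2: Midrank |d_i| (ties get averaged ranks).
ranks: |3|->3, |4|->6, |8|->11, |3|->3, |5|->8.5, |8|->11, |4|->6, |8|->11, |5|->8.5, |4|->6, |2|->1, |3|->3
Step 3: Attach original signs; sum ranks with positive sign and with negative sign.
W+ = 6 + 11 + 8.5 + 11 + 8.5 + 1 = 46
W- = 3 + 3 + 6 + 11 + 6 + 3 = 32
(Check: W+ + W- = 78 should equal n(n+1)/2 = 78.)
Step 4: Test statistic W = min(W+, W-) = 32.
Step 5: Ties in |d|, so use the tie-corrected normal approximation.
        E[W] = n(n+1)/4 = 12*13/4 = 39.
        Tie groups: |d|=3 (t=3), |d|=4 (t=3), |d|=5 (t=2), |d|=8 (t=3); sum(t^3 - t) = 78.
        Var[W] = n(n+1)(2n+1)/24 - sum(t^3-t)/48 = 3900/24 - 78/48 = 160.875.
        z = (W - E[W]) / sqrt(Var[W]) = (32 - 39) / 12.6837 = -0.5519.
        Two-sided p = 2*Phi(z) = 0.581023.
Step 6: alpha = 0.05. fail to reject H0.

W+ = 46, W- = 32, W = min = 32, p = 0.581023, fail to reject H0.


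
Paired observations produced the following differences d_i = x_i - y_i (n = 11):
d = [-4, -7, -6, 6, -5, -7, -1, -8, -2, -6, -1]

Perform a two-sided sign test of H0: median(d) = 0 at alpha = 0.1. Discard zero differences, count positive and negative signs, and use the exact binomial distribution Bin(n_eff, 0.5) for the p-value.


Step 1: Discard zero differences. Original n = 11; n_eff = number of nonzero differences = 11.
Nonzero differences (with sign): -4, -7, -6, +6, -5, -7, -1, -8, -2, -6, -1
Step 2: Count signs: positive = 1, negative = 10.
Step 3: Under H0: P(positive) = 0.5, so the number of positives S ~ Bin(11, 0.5).
Step 4: Two-sided exact p-value = sum of Bin(11,0.5) probabilities at or below the observed probability = 0.011719.
Step 5: alpha = 0.1. reject H0.

n_eff = 11, pos = 1, neg = 10, p = 0.011719, reject H0.


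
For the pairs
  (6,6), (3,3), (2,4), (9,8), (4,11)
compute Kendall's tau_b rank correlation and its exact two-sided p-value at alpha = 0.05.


Step 1: Enumerate the 10 unordered pairs (i,j) with i<j and classify each by sign(x_j-x_i) * sign(y_j-y_i).
  (1,2):dx=-3,dy=-3->C; (1,3):dx=-4,dy=-2->C; (1,4):dx=+3,dy=+2->C; (1,5):dx=-2,dy=+5->D
  (2,3):dx=-1,dy=+1->D; (2,4):dx=+6,dy=+5->C; (2,5):dx=+1,dy=+8->C; (3,4):dx=+7,dy=+4->C
  (3,5):dx=+2,dy=+7->C; (4,5):dx=-5,dy=+3->D
Step 2: C = 7, D = 3, total pairs = 10.
Step 3: tau = (C - D)/(n(n-1)/2) = (7 - 3)/10 = 0.400000.
Step 4: Exact two-sided p-value (enumerate n! = 120 permutations of y under H0): p = 0.483333.
Step 5: alpha = 0.05. fail to reject H0.

tau_b = 0.4000 (C=7, D=3), p = 0.483333, fail to reject H0.


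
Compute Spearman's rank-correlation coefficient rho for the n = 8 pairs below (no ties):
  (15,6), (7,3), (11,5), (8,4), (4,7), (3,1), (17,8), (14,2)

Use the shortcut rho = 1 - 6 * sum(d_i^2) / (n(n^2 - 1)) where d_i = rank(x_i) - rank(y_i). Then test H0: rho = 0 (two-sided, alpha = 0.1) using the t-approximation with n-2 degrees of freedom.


Step 1: Rank x and y separately (midranks; no ties here).
rank(x): 15->7, 7->3, 11->5, 8->4, 4->2, 3->1, 17->8, 14->6
rank(y): 6->6, 3->3, 5->5, 4->4, 7->7, 1->1, 8->8, 2->2
Step 2: d_i = R_x(i) - R_y(i); compute d_i^2.
  (7-6)^2=1, (3-3)^2=0, (5-5)^2=0, (4-4)^2=0, (2-7)^2=25, (1-1)^2=0, (8-8)^2=0, (6-2)^2=16
sum(d^2) = 42.
Step 3: rho = 1 - 6*42 / (8*(8^2 - 1)) = 1 - 252/504 = 0.500000.
Step 4: Under H0, t = rho * sqrt((n-2)/(1-rho^2)) = 1.4142 ~ t(6).
Step 5: Two-sided p-value from the t-distribution with 6 df = 0.207031.
Step 6: alpha = 0.1. fail to reject H0.

rho = 0.5000, p = 0.207031, fail to reject H0 at alpha = 0.1.


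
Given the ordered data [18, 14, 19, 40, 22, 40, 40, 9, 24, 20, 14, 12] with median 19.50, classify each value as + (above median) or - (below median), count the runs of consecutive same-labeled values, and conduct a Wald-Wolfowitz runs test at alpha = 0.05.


Step 1: Compute median = 19.50; label A = above, B = below.
Labels in order: BBBAAAABAABB  (n_A = 6, n_B = 6)
Step 2: Count runs R = 5.
Step 3: Under H0 (random ordering), E[R] = 2*n_A*n_B/(n_A+n_B) + 1 = 2*6*6/12 + 1 = 7.0000.
        Var[R] = 2*n_A*n_B*(2*n_A*n_B - n_A - n_B) / ((n_A+n_B)^2 * (n_A+n_B-1)) = 4320/1584 = 2.7273.
        SD[R] = 1.6514.
Step 4: Continuity-corrected z = (R + 0.5 - E[R]) / SD[R] = (5 + 0.5 - 7.0000) / 1.6514 = -0.9083.
Step 5: Two-sided p-value via normal approximation = 2*(1 - Phi(|z|)) = 0.363722.
Step 6: alpha = 0.05. fail to reject H0.

R = 5, z = -0.9083, p = 0.363722, fail to reject H0.


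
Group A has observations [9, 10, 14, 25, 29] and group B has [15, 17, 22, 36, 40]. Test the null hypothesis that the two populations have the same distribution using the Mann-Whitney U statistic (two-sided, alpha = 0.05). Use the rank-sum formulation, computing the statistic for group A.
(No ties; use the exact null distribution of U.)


Step 1: Combine and sort all 10 observations; assign midranks.
sorted (value, group): (9,X), (10,X), (14,X), (15,Y), (17,Y), (22,Y), (25,X), (29,X), (36,Y), (40,Y)
ranks: 9->1, 10->2, 14->3, 15->4, 17->5, 22->6, 25->7, 29->8, 36->9, 40->10
Step 2: Rank sum for X: R1 = 1 + 2 + 3 + 7 + 8 = 21.
Step 3: U_X = R1 - n1(n1+1)/2 = 21 - 5*6/2 = 21 - 15 = 6.
       U_Y = n1*n2 - U_X = 25 - 6 = 19.
Step 4: No ties, so the exact null distribution of U (based on enumerating the C(10,5) = 252 equally likely rank assignments) gives the two-sided p-value.
Step 5: p-value = 0.222222; compare to alpha = 0.05. fail to reject H0.

U_X = 6, p = 0.222222, fail to reject H0 at alpha = 0.05.


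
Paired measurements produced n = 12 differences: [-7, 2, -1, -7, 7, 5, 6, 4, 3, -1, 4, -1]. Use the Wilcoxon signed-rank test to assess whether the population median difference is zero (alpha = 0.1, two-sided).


Step 1: Drop any zero differences (none here) and take |d_i|.
|d| = [7, 2, 1, 7, 7, 5, 6, 4, 3, 1, 4, 1]
Step 2: Midrank |d_i| (ties get averaged ranks).
ranks: |7|->11, |2|->4, |1|->2, |7|->11, |7|->11, |5|->8, |6|->9, |4|->6.5, |3|->5, |1|->2, |4|->6.5, |1|->2
Step 3: Attach original signs; sum ranks with positive sign and with negative sign.
W+ = 4 + 11 + 8 + 9 + 6.5 + 5 + 6.5 = 50
W- = 11 + 2 + 11 + 2 + 2 = 28
(Check: W+ + W- = 78 should equal n(n+1)/2 = 78.)
Step 4: Test statistic W = min(W+, W-) = 28.
Step 5: Ties in |d|, so use the tie-corrected normal approximation.
        E[W] = n(n+1)/4 = 12*13/4 = 39.
        Tie groups: |d|=1 (t=3), |d|=4 (t=2), |d|=7 (t=3); sum(t^3 - t) = 54.
        Var[W] = n(n+1)(2n+1)/24 - sum(t^3-t)/48 = 3900/24 - 54/48 = 161.375.
        z = (W - E[W]) / sqrt(Var[W]) = (28 - 39) / 12.7033 = -0.8659.
        Two-sided p = 2*Phi(z) = 0.386538.
Step 6: alpha = 0.1. fail to reject H0.

W+ = 50, W- = 28, W = min = 28, p = 0.386538, fail to reject H0.


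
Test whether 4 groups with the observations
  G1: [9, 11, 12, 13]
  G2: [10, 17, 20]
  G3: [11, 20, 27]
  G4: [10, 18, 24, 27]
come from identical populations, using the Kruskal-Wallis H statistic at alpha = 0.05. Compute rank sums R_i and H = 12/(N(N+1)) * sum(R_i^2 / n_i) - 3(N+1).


Step 1: Combine all N = 14 observations and assign midranks.
sorted (value, group, rank): (9,G1,1), (10,G2,2.5), (10,G4,2.5), (11,G1,4.5), (11,G3,4.5), (12,G1,6), (13,G1,7), (17,G2,8), (18,G4,9), (20,G2,10.5), (20,G3,10.5), (24,G4,12), (27,G3,13.5), (27,G4,13.5)
Step 2: Sum ranks within each group.
R_1 = 18.5 (n_1 = 4)
R_2 = 21 (n_2 = 3)
R_3 = 28.5 (n_3 = 3)
R_4 = 37 (n_4 = 4)
Step 3: H = 12/(N(N+1)) * sum(R_i^2/n_i) - 3(N+1)
     = 12/(14*15) * (18.5^2/4 + 21^2/3 + 28.5^2/3 + 37^2/4) - 3*15
     = 0.057143 * 845.562 - 45
     = 3.317857.
Step 4: Ties present; correction factor C = 1 - 24/(14^3 - 14) = 0.991209. Corrected H = 3.317857 / 0.991209 = 3.347284.
Step 5: Under H0, H ~ chi^2(3); p-value = 0.341116.
Step 6: alpha = 0.05. fail to reject H0.

H = 3.3473, df = 3, p = 0.341116, fail to reject H0.


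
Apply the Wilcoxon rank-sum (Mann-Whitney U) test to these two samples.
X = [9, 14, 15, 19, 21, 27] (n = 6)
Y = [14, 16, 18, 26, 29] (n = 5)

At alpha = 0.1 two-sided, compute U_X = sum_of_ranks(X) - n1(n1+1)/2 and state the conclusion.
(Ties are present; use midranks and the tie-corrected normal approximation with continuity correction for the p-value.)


Step 1: Combine and sort all 11 observations; assign midranks.
sorted (value, group): (9,X), (14,X), (14,Y), (15,X), (16,Y), (18,Y), (19,X), (21,X), (26,Y), (27,X), (29,Y)
ranks: 9->1, 14->2.5, 14->2.5, 15->4, 16->5, 18->6, 19->7, 21->8, 26->9, 27->10, 29->11
Step 2: Rank sum for X: R1 = 1 + 2.5 + 4 + 7 + 8 + 10 = 32.5.
Step 3: U_X = R1 - n1(n1+1)/2 = 32.5 - 6*7/2 = 32.5 - 21 = 11.5.
       U_Y = n1*n2 - U_X = 30 - 11.5 = 18.5.
Step 4: Ties are present, so use the tie-corrected normal approximation (with continuity correction) for the p-value.
Step 5: p-value = 0.583025; compare to alpha = 0.1. fail to reject H0.

U_X = 11.5, p = 0.583025, fail to reject H0 at alpha = 0.1.


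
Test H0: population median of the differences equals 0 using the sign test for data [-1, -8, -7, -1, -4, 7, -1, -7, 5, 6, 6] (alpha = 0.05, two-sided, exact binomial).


Step 1: Discard zero differences. Original n = 11; n_eff = number of nonzero differences = 11.
Nonzero differences (with sign): -1, -8, -7, -1, -4, +7, -1, -7, +5, +6, +6
Step 2: Count signs: positive = 4, negative = 7.
Step 3: Under H0: P(positive) = 0.5, so the number of positives S ~ Bin(11, 0.5).
Step 4: Two-sided exact p-value = sum of Bin(11,0.5) probabilities at or below the observed probability = 0.548828.
Step 5: alpha = 0.05. fail to reject H0.

n_eff = 11, pos = 4, neg = 7, p = 0.548828, fail to reject H0.
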